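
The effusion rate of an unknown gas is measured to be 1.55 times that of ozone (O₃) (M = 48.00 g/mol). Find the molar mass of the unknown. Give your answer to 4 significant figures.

From Graham's law, rate_X/rate_O₃ = √(M_O₃/M_X).
1.55 = √(48.00/M_X)
M_X = 48.00 / 1.55² = 48.00 / 2.403 = 19.98 g/mol

19.98 g/mol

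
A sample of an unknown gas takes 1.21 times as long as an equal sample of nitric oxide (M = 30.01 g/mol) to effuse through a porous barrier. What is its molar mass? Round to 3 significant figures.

Since effusion rate ∝ 1/√M, t_X/t_NO = √(M_X/M_NO).
1.21 = √(M_X/30.01)
M_X = 30.01 × 1.21² = 30.01 × 1.464 = 43.9 g/mol

43.9 g/mol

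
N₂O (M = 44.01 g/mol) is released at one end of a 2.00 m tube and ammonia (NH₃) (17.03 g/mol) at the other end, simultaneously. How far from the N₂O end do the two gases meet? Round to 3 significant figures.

Graham's law gives d_N₂O/d_NH₃ = rate_N₂O/rate_NH₃ = √(M_NH₃/M_N₂O) = √(17.03/44.01) = 0.6221.
With d_N₂O + d_NH₃ = 2.00 m, d_NH₃ = 2.00/(1 + 0.6221) = 1.233 m.
d_N₂O = 2.00 − 1.233 = 0.767 m.

0.767 m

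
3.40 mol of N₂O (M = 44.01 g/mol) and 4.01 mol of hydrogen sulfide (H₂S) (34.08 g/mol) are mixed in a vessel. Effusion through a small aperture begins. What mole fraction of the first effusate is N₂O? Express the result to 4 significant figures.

Rate_i ∝ x_i/√M_i (Graham's law weighted by mole fraction), so the effusate composition follows n_i/√M_i.
x_N₂O(eff) = (n_N₂O/√M_N₂O) / (n_N₂O/√M_N₂O + n_H₂S/√M_H₂S)
= (3.40/√44.01) / (3.40/√44.01 + 4.01/√34.08) = 0.5125/(0.5125 + 0.6869) = 0.4273.

0.4273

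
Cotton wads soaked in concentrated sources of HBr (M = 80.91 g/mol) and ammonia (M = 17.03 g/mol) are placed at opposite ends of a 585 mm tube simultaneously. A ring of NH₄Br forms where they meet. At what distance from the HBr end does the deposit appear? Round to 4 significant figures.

Distances travelled in equal time are proportional to diffusion rates, so d_HBr/d_NH₃ = √(M_NH₃/M_HBr) = √(17.03/80.91) = 0.4588.
With d_HBr + d_NH₃ = 585 mm, d_NH₃ = 585/(1 + 0.4588) = 401.0 mm.
d_HBr = 585 − 401.0 = 184.0 mm.

184.0 mm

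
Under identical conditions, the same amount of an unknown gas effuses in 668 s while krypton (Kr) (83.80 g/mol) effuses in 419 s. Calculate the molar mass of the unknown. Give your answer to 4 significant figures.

213.0 g/mol

From Graham's law, t_X/t_Kr = √(M_X/M_Kr).
668/419 = 1.594 = √(M_X/83.80)
M_X = 83.80 × 1.594² = 83.80 × 2.542 = 213.0 g/mol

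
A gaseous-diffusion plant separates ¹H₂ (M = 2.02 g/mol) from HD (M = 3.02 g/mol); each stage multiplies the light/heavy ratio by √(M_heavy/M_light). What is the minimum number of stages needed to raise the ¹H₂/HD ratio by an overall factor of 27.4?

17

Per stage α = (3.02/2.02)^(1/2) = 1.49505^0.5, giving ln α = 0.2011.
Need α^N ≥ 27.4 ⇒ N ≥ ln(27.4) / ln α = 3.311 / 0.2011 = 16.46.
Minimum whole number of stages: N = 17.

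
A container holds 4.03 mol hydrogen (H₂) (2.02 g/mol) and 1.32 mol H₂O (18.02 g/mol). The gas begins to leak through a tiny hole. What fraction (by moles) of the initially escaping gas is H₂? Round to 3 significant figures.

0.901

The effusion rate of species i is ∝ p_i/√M_i ∝ n_i/√M_i.
So x_H₂ in the escaping gas = (n_H₂/√M_H₂) / Σ(n_i/√M_i)
= (4.03/√2.02) / (4.03/√2.02 + 1.32/√18.02) = 2.835/(2.835 + 0.3110) = 0.901.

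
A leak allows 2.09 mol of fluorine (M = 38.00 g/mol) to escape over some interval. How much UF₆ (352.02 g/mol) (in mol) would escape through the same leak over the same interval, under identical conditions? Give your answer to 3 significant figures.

From Graham's law, rate_UF₆/rate_F₂ = √(M_F₂/M_UF₆) = √(38.00/352.02) = √0.1079 = 0.3286.
So the amount for UF₆ is 2.09 × 0.3286 = 0.687 mol.

0.687 mol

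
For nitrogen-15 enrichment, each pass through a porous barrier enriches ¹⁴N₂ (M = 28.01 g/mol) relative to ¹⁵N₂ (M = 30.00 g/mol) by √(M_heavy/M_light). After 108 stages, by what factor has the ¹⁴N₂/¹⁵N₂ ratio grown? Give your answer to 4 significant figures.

40.70

Overall factor = α^108 with α = √(30.00/28.01), i.e. (30.00/28.01)^(108/2).
= 1.07105^54 = 40.70.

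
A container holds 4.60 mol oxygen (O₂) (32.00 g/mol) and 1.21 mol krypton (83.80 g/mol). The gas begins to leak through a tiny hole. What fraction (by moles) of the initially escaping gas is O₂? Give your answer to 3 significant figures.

0.860

Rate_i ∝ x_i/√M_i (Graham's law weighted by mole fraction), so the effusate composition follows n_i/√M_i.
So x_O₂ in the escaping gas = (n_O₂/√M_O₂) / Σ(n_i/√M_i)
= (4.60/√32.00) / (4.60/√32.00 + 1.21/√83.80) = 0.8132/(0.8132 + 0.1322) = 0.860.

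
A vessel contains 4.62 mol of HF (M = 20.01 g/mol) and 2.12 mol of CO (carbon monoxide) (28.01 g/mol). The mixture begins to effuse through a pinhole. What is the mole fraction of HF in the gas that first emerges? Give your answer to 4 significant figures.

Effusion rate of each component ∝ n_i/√M_i (partial pressure × 1/√M).
x_HF(eff) = (n_HF/√M_HF) / (n_HF/√M_HF + n_CO/√M_CO)
= (4.62/√20.01) / (4.62/√20.01 + 2.12/√28.01) = 1.033/(1.033 + 0.4006) = 0.7205.

0.7205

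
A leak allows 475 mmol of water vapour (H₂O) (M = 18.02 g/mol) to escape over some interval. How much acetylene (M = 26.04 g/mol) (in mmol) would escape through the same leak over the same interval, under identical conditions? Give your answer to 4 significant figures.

395.1 mmol

Graham's law gives rate_C₂H₂/rate_H₂O = √(M_H₂O/M_C₂H₂) = √(18.02/26.04) = √0.6920 = 0.8319.
So the amount for C₂H₂ is 475 × 0.8319 = 395.1 mmol.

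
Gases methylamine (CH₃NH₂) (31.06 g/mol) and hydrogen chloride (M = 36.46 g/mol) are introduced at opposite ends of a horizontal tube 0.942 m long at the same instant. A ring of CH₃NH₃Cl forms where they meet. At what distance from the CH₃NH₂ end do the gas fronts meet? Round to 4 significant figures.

Distances travelled in equal time are proportional to diffusion rates, so d_CH₃NH₂/d_HCl = √(M_HCl/M_CH₃NH₂) = √(36.46/31.06) = 1.083.
With d_CH₃NH₂ + d_HCl = 0.942 m, d_HCl = 0.942/(1 + 1.083) = 0.4521 m.
d_CH₃NH₂ = 0.942 − 0.4521 = 0.4899 m.

0.4899 m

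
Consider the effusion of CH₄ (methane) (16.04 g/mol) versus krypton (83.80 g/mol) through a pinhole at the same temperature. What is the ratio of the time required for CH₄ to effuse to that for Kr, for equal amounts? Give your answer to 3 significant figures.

Since effusion rate ∝ 1/√M, t_CH₄/t_Kr = √(M_CH₄/M_Kr) = √(16.04/83.80) = √0.1914 = 0.438.

0.438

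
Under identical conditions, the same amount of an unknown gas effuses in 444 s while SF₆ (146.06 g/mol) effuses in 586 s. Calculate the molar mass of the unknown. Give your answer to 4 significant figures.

Using Graham's law: t_X/t_SF₆ = √(M_X/M_SF₆).
444/586 = 0.7577 = √(M_X/146.06)
M_X = 146.06 × 0.7577² = 146.06 × 0.5741 = 83.85 g/mol

83.85 g/mol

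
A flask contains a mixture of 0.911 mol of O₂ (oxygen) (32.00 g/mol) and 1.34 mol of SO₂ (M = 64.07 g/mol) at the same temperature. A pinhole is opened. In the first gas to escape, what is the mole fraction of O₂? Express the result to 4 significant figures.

0.4903

Rate_i ∝ x_i/√M_i (Graham's law weighted by mole fraction), so the effusate composition follows n_i/√M_i.
Mole fraction of O₂ in the effusate = (n_O₂/√M_O₂) / (n_O₂/√M_O₂ + n_SO₂/√M_SO₂)
= (0.911/√32.00) / (0.911/√32.00 + 1.34/√64.07) = 0.1610/(0.1610 + 0.1674) = 0.4903.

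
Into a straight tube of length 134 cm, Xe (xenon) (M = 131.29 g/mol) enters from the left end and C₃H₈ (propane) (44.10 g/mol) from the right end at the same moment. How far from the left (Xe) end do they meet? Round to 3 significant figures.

Distances travelled in equal time are proportional to diffusion rates, so d_Xe/d_C₃H₈ = √(M_C₃H₈/M_Xe) = √(44.10/131.29) = 0.5796.
With d_Xe + d_C₃H₈ = 134 cm, d_C₃H₈ = 134/(1 + 0.5796) = 84.83 cm.
d_Xe = 134 − 84.83 = 49.2 cm.

49.2 cm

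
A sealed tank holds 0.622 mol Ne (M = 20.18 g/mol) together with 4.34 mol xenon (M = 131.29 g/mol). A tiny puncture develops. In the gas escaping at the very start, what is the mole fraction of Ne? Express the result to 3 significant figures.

The effusion rate of species i is ∝ p_i/√M_i ∝ n_i/√M_i.
So x_Ne in the escaping gas = (n_Ne/√M_Ne) / Σ(n_i/√M_i)
= (0.622/√20.18) / (0.622/√20.18 + 4.34/√131.29) = 0.1385/(0.1385 + 0.3788) = 0.268.

0.268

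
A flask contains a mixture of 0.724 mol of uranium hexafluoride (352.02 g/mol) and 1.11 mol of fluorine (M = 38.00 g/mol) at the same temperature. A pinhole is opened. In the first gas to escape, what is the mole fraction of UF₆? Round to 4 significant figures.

0.1765

Rate_i ∝ x_i/√M_i (Graham's law weighted by mole fraction), so the effusate composition follows n_i/√M_i.
So x_UF₆ in the escaping gas = (n_UF₆/√M_UF₆) / Σ(n_i/√M_i)
= (0.724/√352.02) / (0.724/√352.02 + 1.11/√38.00) = 0.03859/(0.03859 + 0.1801) = 0.1765.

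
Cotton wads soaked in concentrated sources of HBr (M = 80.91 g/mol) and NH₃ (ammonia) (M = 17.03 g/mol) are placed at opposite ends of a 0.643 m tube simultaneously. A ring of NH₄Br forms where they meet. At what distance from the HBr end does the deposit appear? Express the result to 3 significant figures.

0.202 m

Distances travelled in equal time are proportional to diffusion rates, so d_HBr/d_NH₃ = √(M_NH₃/M_HBr) = √(17.03/80.91) = 0.4588.
With d_HBr + d_NH₃ = 0.643 m, d_NH₃ = 0.643/(1 + 0.4588) = 0.4408 m.
d_HBr = 0.643 − 0.4408 = 0.202 m.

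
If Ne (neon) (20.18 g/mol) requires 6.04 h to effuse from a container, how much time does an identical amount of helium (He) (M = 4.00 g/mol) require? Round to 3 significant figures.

2.69 h

From Graham's law, t_He/t_Ne = √(M_He/M_Ne) = √(4.00/20.18) = √0.1982 = 0.4452.
So the time for He is 6.04 × 0.4452 = 2.69 h.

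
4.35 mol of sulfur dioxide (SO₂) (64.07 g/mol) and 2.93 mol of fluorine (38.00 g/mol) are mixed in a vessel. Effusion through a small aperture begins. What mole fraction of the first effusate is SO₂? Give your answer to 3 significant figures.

0.533

The effusion rate of species i is ∝ p_i/√M_i ∝ n_i/√M_i.
x_SO₂(eff) = (n_SO₂/√M_SO₂) / (n_SO₂/√M_SO₂ + n_F₂/√M_F₂)
= (4.35/√64.07) / (4.35/√64.07 + 2.93/√38.00) = 0.5435/(0.5435 + 0.4753) = 0.533.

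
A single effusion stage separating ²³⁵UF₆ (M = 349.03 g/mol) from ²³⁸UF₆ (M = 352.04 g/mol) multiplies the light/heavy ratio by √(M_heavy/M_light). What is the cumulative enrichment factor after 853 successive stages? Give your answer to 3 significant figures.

39.0

Overall factor = α^853 with α = √(352.04/349.03), i.e. (352.04/349.03)^(853/2).
= 1.00862^(853/2) = 39.0.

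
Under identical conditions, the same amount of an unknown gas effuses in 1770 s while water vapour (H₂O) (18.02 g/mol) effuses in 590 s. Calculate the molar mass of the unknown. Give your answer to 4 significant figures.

162.2 g/mol

From Graham's law, t_X/t_H₂O = √(M_X/M_H₂O).
1770/590 = 3.000 = √(M_X/18.02)
M_X = 18.02 × 3.000² = 18.02 × 9.000 = 162.2 g/mol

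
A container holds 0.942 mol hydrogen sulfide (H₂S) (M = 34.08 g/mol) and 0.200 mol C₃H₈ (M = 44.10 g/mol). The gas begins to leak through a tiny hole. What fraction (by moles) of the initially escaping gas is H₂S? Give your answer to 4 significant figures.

Each component's effusion rate ∝ (its partial pressure)·(1/√M) ∝ n_i/√M_i.
x_H₂S(eff) = (n_H₂S/√M_H₂S) / (n_H₂S/√M_H₂S + n_C₃H₈/√M_C₃H₈)
= (0.942/√34.08) / (0.942/√34.08 + 0.200/√44.10) = 0.1614/(0.1614 + 0.03012) = 0.8427.

0.8427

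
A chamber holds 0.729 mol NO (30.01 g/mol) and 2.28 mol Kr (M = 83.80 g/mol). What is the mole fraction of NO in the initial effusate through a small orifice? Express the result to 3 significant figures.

0.348

Effusion rate of each component ∝ n_i/√M_i (partial pressure × 1/√M).
Mole fraction of NO in the effusate = (n_NO/√M_NO) / (n_NO/√M_NO + n_Kr/√M_Kr)
= (0.729/√30.01) / (0.729/√30.01 + 2.28/√83.80) = 0.1331/(0.1331 + 0.2491) = 0.348.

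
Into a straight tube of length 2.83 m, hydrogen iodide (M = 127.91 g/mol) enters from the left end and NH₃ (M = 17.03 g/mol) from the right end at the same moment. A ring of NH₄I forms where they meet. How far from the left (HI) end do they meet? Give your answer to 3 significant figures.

0.757 m

Graham's law gives d_HI/d_NH₃ = rate_HI/rate_NH₃ = √(M_NH₃/M_HI) = √(17.03/127.91) = 0.3649.
With d_HI + d_NH₃ = 2.83 m, d_NH₃ = 2.83/(1 + 0.3649) = 2.073 m.
d_HI = 2.83 − 2.073 = 0.757 m.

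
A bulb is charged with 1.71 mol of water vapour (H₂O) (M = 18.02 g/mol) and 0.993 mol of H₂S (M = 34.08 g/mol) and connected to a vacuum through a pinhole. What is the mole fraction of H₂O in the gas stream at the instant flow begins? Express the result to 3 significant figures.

Rate_i ∝ x_i/√M_i (Graham's law weighted by mole fraction), so the effusate composition follows n_i/√M_i.
Mole fraction of H₂O in the effusate = (n_H₂O/√M_H₂O) / (n_H₂O/√M_H₂O + n_H₂S/√M_H₂S)
= (1.71/√18.02) / (1.71/√18.02 + 0.993/√34.08) = 0.4028/(0.4028 + 0.1701) = 0.703.

0.703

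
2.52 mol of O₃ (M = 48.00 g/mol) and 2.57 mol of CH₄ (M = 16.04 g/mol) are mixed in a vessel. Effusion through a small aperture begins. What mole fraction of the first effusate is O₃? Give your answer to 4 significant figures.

Rate_i ∝ x_i/√M_i (Graham's law weighted by mole fraction), so the effusate composition follows n_i/√M_i.
Mole fraction of O₃ in the effusate = (n_O₃/√M_O₃) / (n_O₃/√M_O₃ + n_CH₄/√M_CH₄)
= (2.52/√48.00) / (2.52/√48.00 + 2.57/√16.04) = 0.3637/(0.3637 + 0.6417) = 0.3618.

0.3618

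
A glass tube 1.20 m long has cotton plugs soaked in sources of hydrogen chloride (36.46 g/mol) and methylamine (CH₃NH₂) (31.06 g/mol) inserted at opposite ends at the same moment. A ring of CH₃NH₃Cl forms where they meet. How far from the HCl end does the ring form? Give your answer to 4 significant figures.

Graham's law gives d_HCl/d_CH₃NH₂ = rate_HCl/rate_CH₃NH₂ = √(M_CH₃NH₂/M_HCl) = √(31.06/36.46) = 0.9230.
With d_HCl + d_CH₃NH₂ = 1.20 m, d_CH₃NH₂ = 1.20/(1 + 0.9230) = 0.6240 m.
d_HCl = 1.20 − 0.6240 = 0.5760 m.

0.5760 m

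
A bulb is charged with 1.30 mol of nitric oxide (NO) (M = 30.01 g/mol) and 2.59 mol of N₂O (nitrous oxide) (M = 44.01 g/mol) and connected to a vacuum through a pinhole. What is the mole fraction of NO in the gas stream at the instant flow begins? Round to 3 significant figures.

0.378

The effusion rate of species i is ∝ p_i/√M_i ∝ n_i/√M_i.
So x_NO in the escaping gas = (n_NO/√M_NO) / Σ(n_i/√M_i)
= (1.30/√30.01) / (1.30/√30.01 + 2.59/√44.01) = 0.2373/(0.2373 + 0.3904) = 0.378.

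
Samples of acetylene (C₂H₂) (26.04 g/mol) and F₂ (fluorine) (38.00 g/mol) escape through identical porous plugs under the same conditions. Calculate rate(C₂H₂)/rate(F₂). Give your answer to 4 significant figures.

Using Graham's law: rate_C₂H₂/rate_F₂ = √(M_F₂/M_C₂H₂) = √(38.00/26.04) = √1.459 = 1.208.

1.208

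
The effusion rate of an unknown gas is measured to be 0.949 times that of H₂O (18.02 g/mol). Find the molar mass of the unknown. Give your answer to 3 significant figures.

Using Graham's law: rate_X/rate_H₂O = √(M_H₂O/M_X).
0.949 = √(18.02/M_X)
M_X = 18.02 / 0.949² = 18.02 / 0.9006 = 20.0 g/mol

20.0 g/mol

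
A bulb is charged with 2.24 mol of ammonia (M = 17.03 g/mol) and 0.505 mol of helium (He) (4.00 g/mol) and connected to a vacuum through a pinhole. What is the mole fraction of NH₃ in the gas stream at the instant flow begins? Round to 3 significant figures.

0.683

Effusion rate of each component ∝ n_i/√M_i (partial pressure × 1/√M).
Mole fraction of NH₃ in the effusate = (n_NH₃/√M_NH₃) / (n_NH₃/√M_NH₃ + n_He/√M_He)
= (2.24/√17.03) / (2.24/√17.03 + 0.505/√4.00) = 0.5428/(0.5428 + 0.2525) = 0.683.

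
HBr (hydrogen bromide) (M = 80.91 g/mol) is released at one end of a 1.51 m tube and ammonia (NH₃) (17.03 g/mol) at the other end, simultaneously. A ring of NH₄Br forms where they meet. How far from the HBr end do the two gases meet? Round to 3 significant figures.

0.475 m

Graham's law gives d_HBr/d_NH₃ = rate_HBr/rate_NH₃ = √(M_NH₃/M_HBr) = √(17.03/80.91) = 0.4588.
With d_HBr + d_NH₃ = 1.51 m, d_NH₃ = 1.51/(1 + 0.4588) = 1.035 m.
d_HBr = 1.51 − 1.035 = 0.475 m.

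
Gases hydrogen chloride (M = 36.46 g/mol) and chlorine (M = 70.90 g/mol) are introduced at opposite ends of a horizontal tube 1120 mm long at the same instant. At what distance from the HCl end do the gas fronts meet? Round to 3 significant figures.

652 mm

Distances travelled in equal time are proportional to diffusion rates, so d_HCl/d_Cl₂ = √(M_Cl₂/M_HCl) = √(70.90/36.46) = 1.394.
With d_HCl + d_Cl₂ = 1120 mm, d_Cl₂ = 1120/(1 + 1.394) = 467.7 mm.
d_HCl = 1120 − 467.7 = 652 mm.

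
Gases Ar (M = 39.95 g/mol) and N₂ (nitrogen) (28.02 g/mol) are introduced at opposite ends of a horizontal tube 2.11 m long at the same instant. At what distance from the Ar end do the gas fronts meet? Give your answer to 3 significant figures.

Graham's law gives d_Ar/d_N₂ = rate_Ar/rate_N₂ = √(M_N₂/M_Ar) = √(28.02/39.95) = 0.8375.
With d_Ar + d_N₂ = 2.11 m, d_N₂ = 2.11/(1 + 0.8375) = 1.148 m.
d_Ar = 2.11 − 1.148 = 0.962 m.

0.962 m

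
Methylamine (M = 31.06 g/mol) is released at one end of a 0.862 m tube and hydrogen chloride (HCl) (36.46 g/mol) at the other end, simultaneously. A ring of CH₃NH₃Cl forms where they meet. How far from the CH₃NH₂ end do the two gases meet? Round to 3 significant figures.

In equal time, each gas travels a distance ∝ its rate ∝ 1/√M, so d_CH₃NH₂/d_HCl = √(M_HCl/M_CH₃NH₂) = √(36.46/31.06) = 1.083.
With d_CH₃NH₂ + d_HCl = 0.862 m, d_HCl = 0.862/(1 + 1.083) = 0.4137 m.
d_CH₃NH₂ = 0.862 − 0.4137 = 0.448 m.

0.448 m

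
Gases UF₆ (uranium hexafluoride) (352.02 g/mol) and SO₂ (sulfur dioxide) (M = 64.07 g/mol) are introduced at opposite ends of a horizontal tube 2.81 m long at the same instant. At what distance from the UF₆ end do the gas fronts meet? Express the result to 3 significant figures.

The fronts meet when d_UF₆ + d_SO₂ = L with d_UF₆/d_SO₂ = √(M_SO₂/M_UF₆) (Graham's law). Here √(M_SO₂/M_UF₆) = √(64.07/352.02) = 0.4266.
With d_UF₆ + d_SO₂ = 2.81 m, d_SO₂ = 2.81/(1 + 0.4266) = 1.970 m.
d_UF₆ = 2.81 − 1.970 = 0.840 m.

0.840 m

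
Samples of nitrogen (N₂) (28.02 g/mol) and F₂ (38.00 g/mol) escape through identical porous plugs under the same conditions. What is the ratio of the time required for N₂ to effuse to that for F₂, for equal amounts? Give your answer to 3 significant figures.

0.859

Since effusion rate ∝ 1/√M, t_N₂/t_F₂ = √(M_N₂/M_F₂) = √(28.02/38.00) = √0.7374 = 0.859.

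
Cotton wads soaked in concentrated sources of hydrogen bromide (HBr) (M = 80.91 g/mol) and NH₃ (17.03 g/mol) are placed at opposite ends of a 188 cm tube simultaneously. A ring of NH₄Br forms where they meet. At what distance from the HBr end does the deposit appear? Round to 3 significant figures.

59.1 cm

In equal time, each gas travels a distance ∝ its rate ∝ 1/√M, so d_HBr/d_NH₃ = √(M_NH₃/M_HBr) = √(17.03/80.91) = 0.4588.
With d_HBr + d_NH₃ = 188 cm, d_NH₃ = 188/(1 + 0.4588) = 128.9 cm.
d_HBr = 188 − 128.9 = 59.1 cm.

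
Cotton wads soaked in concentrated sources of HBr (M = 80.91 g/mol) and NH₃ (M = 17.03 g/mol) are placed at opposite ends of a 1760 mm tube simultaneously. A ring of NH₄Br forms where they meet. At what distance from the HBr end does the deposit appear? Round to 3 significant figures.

554 mm

Graham's law gives d_HBr/d_NH₃ = rate_HBr/rate_NH₃ = √(M_NH₃/M_HBr) = √(17.03/80.91) = 0.4588.
With d_HBr + d_NH₃ = 1760 mm, d_NH₃ = 1760/(1 + 0.4588) = 1206 mm.
d_HBr = 1760 − 1206 = 554 mm.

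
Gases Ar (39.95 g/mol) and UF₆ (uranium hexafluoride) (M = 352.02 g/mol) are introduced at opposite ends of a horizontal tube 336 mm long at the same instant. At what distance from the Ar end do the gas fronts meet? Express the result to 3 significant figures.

Graham's law gives d_Ar/d_UF₆ = rate_Ar/rate_UF₆ = √(M_UF₆/M_Ar) = √(352.02/39.95) = 2.968.
With d_Ar + d_UF₆ = 336 mm, d_UF₆ = 336/(1 + 2.968) = 84.67 mm.
d_Ar = 336 − 84.67 = 251 mm.

251 mm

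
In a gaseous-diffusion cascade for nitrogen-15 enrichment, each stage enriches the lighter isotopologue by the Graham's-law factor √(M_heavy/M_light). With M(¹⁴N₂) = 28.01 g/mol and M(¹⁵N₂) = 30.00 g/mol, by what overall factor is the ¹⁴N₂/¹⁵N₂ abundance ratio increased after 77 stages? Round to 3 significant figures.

14.0

Each stage multiplies the ratio by α = √(30.00/28.01), so after 77 stages the overall factor is α^77 = (30.00/28.01)^(77/2).
= 1.07105^(77/2) = 14.0.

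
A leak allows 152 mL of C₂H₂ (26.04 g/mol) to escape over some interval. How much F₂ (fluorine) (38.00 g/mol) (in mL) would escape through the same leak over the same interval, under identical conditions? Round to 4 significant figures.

Since effusion rate ∝ 1/√M, rate_F₂/rate_C₂H₂ = √(M_C₂H₂/M_F₂) = √(26.04/38.00) = √0.6853 = 0.8278.
So the volume for F₂ is 152 × 0.8278 = 125.8 mL.

125.8 mL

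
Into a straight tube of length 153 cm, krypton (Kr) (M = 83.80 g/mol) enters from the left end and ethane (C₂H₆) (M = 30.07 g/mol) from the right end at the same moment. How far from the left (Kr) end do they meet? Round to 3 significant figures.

57.3 cm

Distances travelled in equal time are proportional to diffusion rates, so d_Kr/d_C₂H₆ = √(M_C₂H₆/M_Kr) = √(30.07/83.80) = 0.5990.
With d_Kr + d_C₂H₆ = 153 cm, d_C₂H₆ = 153/(1 + 0.5990) = 95.68 cm.
d_Kr = 153 − 95.68 = 57.3 cm.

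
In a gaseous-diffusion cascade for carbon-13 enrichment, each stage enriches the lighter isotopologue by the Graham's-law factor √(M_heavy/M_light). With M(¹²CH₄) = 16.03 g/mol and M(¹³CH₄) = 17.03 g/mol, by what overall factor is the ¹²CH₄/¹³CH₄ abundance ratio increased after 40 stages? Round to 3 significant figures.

3.35

Each stage multiplies the ratio by α = √(17.03/16.03), so after 40 stages the overall factor is α^40 = (17.03/16.03)^(40/2).
= 1.06238^20 = 3.35.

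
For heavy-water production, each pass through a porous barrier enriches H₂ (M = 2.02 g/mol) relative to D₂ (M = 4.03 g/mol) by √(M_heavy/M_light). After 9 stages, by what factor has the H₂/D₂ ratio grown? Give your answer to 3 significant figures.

22.4

The single-stage factor is √(M_heavy/M_light), so 9 stages give [√(4.03/2.02)]^9 = (4.03/2.02)^(9/2).
= 1.99505^(9/2) = 22.4.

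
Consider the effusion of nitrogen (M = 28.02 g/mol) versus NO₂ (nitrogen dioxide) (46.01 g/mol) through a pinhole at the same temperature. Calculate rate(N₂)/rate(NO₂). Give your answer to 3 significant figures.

1.28

Using Graham's law: rate_N₂/rate_NO₂ = √(M_NO₂/M_N₂) = √(46.01/28.02) = √1.642 = 1.28.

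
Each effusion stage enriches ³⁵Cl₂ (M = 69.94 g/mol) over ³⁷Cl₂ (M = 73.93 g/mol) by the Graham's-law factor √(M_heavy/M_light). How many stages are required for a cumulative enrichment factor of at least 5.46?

Per stage α = (73.93/69.94)^(1/2) = 1.05705^0.5, giving ln α = 0.02774.
Need α^N ≥ 5.46 ⇒ N ≥ ln(5.46) / ln α = 1.697 / 0.02774 = 61.19.
So at least 62 stages are needed.

62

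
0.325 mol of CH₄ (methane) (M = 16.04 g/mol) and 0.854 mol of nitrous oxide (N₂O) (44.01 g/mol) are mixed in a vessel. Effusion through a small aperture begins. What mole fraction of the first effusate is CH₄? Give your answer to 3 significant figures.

Rate_i ∝ x_i/√M_i (Graham's law weighted by mole fraction), so the effusate composition follows n_i/√M_i.
x_CH₄(eff) = (n_CH₄/√M_CH₄) / (n_CH₄/√M_CH₄ + n_N₂O/√M_N₂O)
= (0.325/√16.04) / (0.325/√16.04 + 0.854/√44.01) = 0.08115/(0.08115 + 0.1287) = 0.387.

0.387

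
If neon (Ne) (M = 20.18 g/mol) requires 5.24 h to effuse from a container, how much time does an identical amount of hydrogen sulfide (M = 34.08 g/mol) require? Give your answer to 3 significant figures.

6.81 h

Using Graham's law: t_H₂S/t_Ne = √(M_H₂S/M_Ne) = √(34.08/20.18) = √1.689 = 1.300.
So the time for H₂S is 5.24 × 1.300 = 6.81 h.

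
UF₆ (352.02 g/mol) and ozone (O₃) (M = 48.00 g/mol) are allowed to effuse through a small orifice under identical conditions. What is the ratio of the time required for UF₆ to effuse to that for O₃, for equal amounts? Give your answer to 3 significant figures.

2.71

Using Graham's law: t_UF₆/t_O₃ = √(M_UF₆/M_O₃) = √(352.02/48.00) = √7.334 = 2.71.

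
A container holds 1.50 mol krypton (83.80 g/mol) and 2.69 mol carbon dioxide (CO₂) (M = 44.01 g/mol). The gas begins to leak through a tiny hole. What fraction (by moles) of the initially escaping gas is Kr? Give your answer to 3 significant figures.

Effusion rate of each component ∝ n_i/√M_i (partial pressure × 1/√M).
So x_Kr in the escaping gas = (n_Kr/√M_Kr) / Σ(n_i/√M_i)
= (1.50/√83.80) / (1.50/√83.80 + 2.69/√44.01) = 0.1639/(0.1639 + 0.4055) = 0.288.

0.288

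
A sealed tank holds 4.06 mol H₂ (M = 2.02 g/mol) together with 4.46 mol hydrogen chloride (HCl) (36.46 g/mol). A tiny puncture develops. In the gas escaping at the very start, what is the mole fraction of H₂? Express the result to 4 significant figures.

0.7946

Each component's effusion rate ∝ (its partial pressure)·(1/√M) ∝ n_i/√M_i.
x_H₂(eff) = (n_H₂/√M_H₂) / (n_H₂/√M_H₂ + n_HCl/√M_HCl)
= (4.06/√2.02) / (4.06/√2.02 + 4.46/√36.46) = 2.857/(2.857 + 0.7386) = 0.7946.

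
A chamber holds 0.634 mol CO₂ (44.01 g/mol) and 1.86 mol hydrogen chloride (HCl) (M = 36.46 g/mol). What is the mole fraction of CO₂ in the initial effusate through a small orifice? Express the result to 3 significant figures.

The effusion rate of species i is ∝ p_i/√M_i ∝ n_i/√M_i.
x_CO₂(eff) = (n_CO₂/√M_CO₂) / (n_CO₂/√M_CO₂ + n_HCl/√M_HCl)
= (0.634/√44.01) / (0.634/√44.01 + 1.86/√36.46) = 0.09557/(0.09557 + 0.3080) = 0.237.

0.237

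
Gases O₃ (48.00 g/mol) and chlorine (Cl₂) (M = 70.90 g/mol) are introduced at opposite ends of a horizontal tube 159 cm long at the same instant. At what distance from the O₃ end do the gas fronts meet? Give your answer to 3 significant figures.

Distances travelled in equal time are proportional to diffusion rates, so d_O₃/d_Cl₂ = √(M_Cl₂/M_O₃) = √(70.90/48.00) = 1.215.
With d_O₃ + d_Cl₂ = 159 cm, d_Cl₂ = 159/(1 + 1.215) = 71.77 cm.
d_O₃ = 159 − 71.77 = 87.2 cm.

87.2 cm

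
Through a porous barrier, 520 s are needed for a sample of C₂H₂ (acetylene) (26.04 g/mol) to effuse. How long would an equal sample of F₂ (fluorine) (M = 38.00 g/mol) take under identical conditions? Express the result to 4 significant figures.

From Graham's law, t_F₂/t_C₂H₂ = √(M_F₂/M_C₂H₂) = √(38.00/26.04) = √1.459 = 1.208.
So the time for F₂ is 520 × 1.208 = 628.2 s.

628.2 s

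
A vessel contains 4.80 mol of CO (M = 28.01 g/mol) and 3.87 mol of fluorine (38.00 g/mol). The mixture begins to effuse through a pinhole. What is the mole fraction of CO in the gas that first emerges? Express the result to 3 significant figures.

Rate_i ∝ x_i/√M_i (Graham's law weighted by mole fraction), so the effusate composition follows n_i/√M_i.
x_CO(eff) = (n_CO/√M_CO) / (n_CO/√M_CO + n_F₂/√M_F₂)
= (4.80/√28.01) / (4.80/√28.01 + 3.87/√38.00) = 0.9070/(0.9070 + 0.6278) = 0.591.

0.591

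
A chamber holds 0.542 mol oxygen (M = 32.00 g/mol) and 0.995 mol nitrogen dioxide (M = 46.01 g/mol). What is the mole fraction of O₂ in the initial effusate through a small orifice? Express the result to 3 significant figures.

0.395

Rate_i ∝ x_i/√M_i (Graham's law weighted by mole fraction), so the effusate composition follows n_i/√M_i.
Mole fraction of O₂ in the effusate = (n_O₂/√M_O₂) / (n_O₂/√M_O₂ + n_NO₂/√M_NO₂)
= (0.542/√32.00) / (0.542/√32.00 + 0.995/√46.01) = 0.09581/(0.09581 + 0.1467) = 0.395.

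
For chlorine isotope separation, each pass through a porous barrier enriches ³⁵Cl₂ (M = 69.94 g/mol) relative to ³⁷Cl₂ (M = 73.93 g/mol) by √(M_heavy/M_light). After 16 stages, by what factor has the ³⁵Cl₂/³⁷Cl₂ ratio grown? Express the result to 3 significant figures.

Overall factor = α^16 with α = √(73.93/69.94), i.e. (73.93/69.94)^(16/2).
= 1.05705^8 = 1.56.

1.56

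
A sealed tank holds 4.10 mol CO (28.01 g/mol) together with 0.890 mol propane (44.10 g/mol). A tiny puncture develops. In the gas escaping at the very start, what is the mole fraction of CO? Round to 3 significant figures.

Each component's effusion rate ∝ (its partial pressure)·(1/√M) ∝ n_i/√M_i.
Mole fraction of CO in the effusate = (n_CO/√M_CO) / (n_CO/√M_CO + n_C₃H₈/√M_C₃H₈)
= (4.10/√28.01) / (4.10/√28.01 + 0.890/√44.10) = 0.7747/(0.7747 + 0.1340) = 0.853.

0.853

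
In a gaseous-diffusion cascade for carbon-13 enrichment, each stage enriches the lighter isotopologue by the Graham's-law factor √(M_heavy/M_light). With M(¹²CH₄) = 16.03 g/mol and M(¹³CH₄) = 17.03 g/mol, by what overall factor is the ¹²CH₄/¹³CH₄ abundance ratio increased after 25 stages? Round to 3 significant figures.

Overall factor = α^25 with α = √(17.03/16.03), i.e. (17.03/16.03)^(25/2).
= 1.06238^(25/2) = 2.13.

2.13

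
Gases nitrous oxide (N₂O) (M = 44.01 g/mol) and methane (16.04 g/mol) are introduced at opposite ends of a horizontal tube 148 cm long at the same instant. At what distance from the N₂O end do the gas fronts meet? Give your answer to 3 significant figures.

55.7 cm

Distances travelled in equal time are proportional to diffusion rates, so d_N₂O/d_CH₄ = √(M_CH₄/M_N₂O) = √(16.04/44.01) = 0.6037.
With d_N₂O + d_CH₄ = 148 cm, d_CH₄ = 148/(1 + 0.6037) = 92.29 cm.
d_N₂O = 148 − 92.29 = 55.7 cm.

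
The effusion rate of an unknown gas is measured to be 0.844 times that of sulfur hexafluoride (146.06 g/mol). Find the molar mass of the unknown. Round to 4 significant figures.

205.0 g/mol

Graham's law gives rate_X/rate_SF₆ = √(M_SF₆/M_X).
0.844 = √(146.06/M_X)
M_X = 146.06 / 0.844² = 146.06 / 0.7123 = 205.0 g/mol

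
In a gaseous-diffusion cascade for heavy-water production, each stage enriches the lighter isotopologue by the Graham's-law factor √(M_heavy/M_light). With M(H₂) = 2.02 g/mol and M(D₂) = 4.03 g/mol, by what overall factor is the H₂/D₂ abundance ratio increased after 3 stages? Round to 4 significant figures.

The single-stage factor is √(M_heavy/M_light), so 3 stages give [√(4.03/2.02)]^3 = (4.03/2.02)^(3/2).
= 1.99505^(3/2) = 2.818.

2.818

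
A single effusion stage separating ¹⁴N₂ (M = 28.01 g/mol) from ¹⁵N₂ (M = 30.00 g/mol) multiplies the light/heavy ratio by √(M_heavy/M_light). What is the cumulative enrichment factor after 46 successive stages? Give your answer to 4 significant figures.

4.848

Each stage multiplies the ratio by α = √(30.00/28.01), so after 46 stages the overall factor is α^46 = (30.00/28.01)^(46/2).
= 1.07105^23 = 4.848.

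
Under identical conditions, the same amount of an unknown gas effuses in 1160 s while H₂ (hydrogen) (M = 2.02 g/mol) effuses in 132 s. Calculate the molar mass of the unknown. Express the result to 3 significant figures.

By Graham's law, t_X/t_H₂ = √(M_X/M_H₂).
1160/132 = 8.788 = √(M_X/2.02)
M_X = 2.02 × 8.788² = 2.02 × 77.23 = 156 g/mol

156 g/mol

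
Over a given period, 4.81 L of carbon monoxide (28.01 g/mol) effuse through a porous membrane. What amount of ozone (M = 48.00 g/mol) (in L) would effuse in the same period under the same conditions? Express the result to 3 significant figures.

3.67 L

Graham's law gives rate_O₃/rate_CO = √(M_CO/M_O₃) = √(28.01/48.00) = √0.5835 = 0.7639.
So the volume for O₃ is 4.81 × 0.7639 = 3.67 L.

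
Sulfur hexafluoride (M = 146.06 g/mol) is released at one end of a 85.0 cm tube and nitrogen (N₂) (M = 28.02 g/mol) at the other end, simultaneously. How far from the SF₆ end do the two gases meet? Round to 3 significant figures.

Distances travelled in equal time are proportional to diffusion rates, so d_SF₆/d_N₂ = √(M_N₂/M_SF₆) = √(28.02/146.06) = 0.4380.
With d_SF₆ + d_N₂ = 85.0 cm, d_N₂ = 85.0/(1 + 0.4380) = 59.11 cm.
d_SF₆ = 85.0 − 59.11 = 25.9 cm.

25.9 cm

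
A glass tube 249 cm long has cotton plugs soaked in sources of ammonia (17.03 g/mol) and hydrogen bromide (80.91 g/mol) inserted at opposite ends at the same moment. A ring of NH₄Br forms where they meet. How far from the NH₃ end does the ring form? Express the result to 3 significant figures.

Graham's law gives d_NH₃/d_HBr = rate_NH₃/rate_HBr = √(M_HBr/M_NH₃) = √(80.91/17.03) = 2.180.
With d_NH₃ + d_HBr = 249 cm, d_HBr = 249/(1 + 2.180) = 78.31 cm.
d_NH₃ = 249 − 78.31 = 171 cm.

171 cm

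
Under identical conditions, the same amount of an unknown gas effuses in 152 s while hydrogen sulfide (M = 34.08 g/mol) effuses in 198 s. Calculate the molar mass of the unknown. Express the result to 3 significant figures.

From Graham's law, t_X/t_H₂S = √(M_X/M_H₂S).
152/198 = 0.7677 = √(M_X/34.08)
M_X = 34.08 × 0.7677² = 34.08 × 0.5893 = 20.1 g/mol

20.1 g/mol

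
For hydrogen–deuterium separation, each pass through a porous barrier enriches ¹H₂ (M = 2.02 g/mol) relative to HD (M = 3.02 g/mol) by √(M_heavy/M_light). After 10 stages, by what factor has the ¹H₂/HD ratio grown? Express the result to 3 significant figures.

7.47

The single-stage factor is √(M_heavy/M_light), so 10 stages give [√(3.02/2.02)]^10 = (3.02/2.02)^(10/2).
= 1.49505^5 = 7.47.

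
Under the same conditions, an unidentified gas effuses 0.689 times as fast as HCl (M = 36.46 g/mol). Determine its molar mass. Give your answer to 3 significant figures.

Graham's law gives rate_X/rate_HCl = √(M_HCl/M_X).
0.689 = √(36.46/M_X)
M_X = 36.46 / 0.689² = 36.46 / 0.4747 = 76.8 g/mol

76.8 g/mol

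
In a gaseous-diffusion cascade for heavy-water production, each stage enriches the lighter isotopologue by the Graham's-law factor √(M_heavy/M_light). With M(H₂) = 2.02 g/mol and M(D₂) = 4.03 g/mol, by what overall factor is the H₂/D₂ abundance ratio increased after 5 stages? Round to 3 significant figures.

5.62

Each stage multiplies the ratio by α = √(4.03/2.02), so after 5 stages the overall factor is α^5 = (4.03/2.02)^(5/2).
= 1.99505^(5/2) = 5.62.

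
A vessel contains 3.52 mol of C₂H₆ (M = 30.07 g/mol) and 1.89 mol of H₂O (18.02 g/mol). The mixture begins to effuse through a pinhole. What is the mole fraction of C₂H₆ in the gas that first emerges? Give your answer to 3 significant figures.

The effusion rate of species i is ∝ p_i/√M_i ∝ n_i/√M_i.
Mole fraction of C₂H₆ in the effusate = (n_C₂H₆/√M_C₂H₆) / (n_C₂H₆/√M_C₂H₆ + n_H₂O/√M_H₂O)
= (3.52/√30.07) / (3.52/√30.07 + 1.89/√18.02) = 0.6419/(0.6419 + 0.4452) = 0.590.

0.590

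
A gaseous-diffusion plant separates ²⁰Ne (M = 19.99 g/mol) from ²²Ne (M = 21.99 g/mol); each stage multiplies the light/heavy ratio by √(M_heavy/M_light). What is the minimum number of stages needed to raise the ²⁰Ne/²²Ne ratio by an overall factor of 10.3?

Single-stage factor α = √(21.99/19.99), so ln α = ½ ln(1.10005) = 0.04768.
Need α^N ≥ 10.3 ⇒ N ≥ ln(10.3) / ln α = 2.332 / 0.04768 = 48.91.
Minimum whole number of stages: N = 49.

49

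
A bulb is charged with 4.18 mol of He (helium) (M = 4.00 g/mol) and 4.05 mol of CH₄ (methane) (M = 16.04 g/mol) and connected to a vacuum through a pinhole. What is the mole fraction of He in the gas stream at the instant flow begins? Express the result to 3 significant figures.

The effusion rate of species i is ∝ p_i/√M_i ∝ n_i/√M_i.
x_He(eff) = (n_He/√M_He) / (n_He/√M_He + n_CH₄/√M_CH₄)
= (4.18/√4.00) / (4.18/√4.00 + 4.05/√16.04) = 2.090/(2.090 + 1.011) = 0.674.

0.674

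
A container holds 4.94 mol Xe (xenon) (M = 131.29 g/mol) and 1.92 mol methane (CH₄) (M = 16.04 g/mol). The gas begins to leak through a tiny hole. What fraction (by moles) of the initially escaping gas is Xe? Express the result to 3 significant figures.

Effusion rate of each component ∝ n_i/√M_i (partial pressure × 1/√M).
So x_Xe in the escaping gas = (n_Xe/√M_Xe) / Σ(n_i/√M_i)
= (4.94/√131.29) / (4.94/√131.29 + 1.92/√16.04) = 0.4311/(0.4311 + 0.4794) = 0.473.

0.473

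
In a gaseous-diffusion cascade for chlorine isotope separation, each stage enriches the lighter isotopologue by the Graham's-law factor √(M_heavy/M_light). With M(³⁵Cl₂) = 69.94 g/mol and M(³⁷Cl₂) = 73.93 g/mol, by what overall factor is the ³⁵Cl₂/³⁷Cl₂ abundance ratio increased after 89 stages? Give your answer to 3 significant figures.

11.8

After 89 stages the ratio has grown by (√(73.93/69.94))^89 = (73.93/69.94)^(89/2).
= 1.05705^(89/2) = 11.8.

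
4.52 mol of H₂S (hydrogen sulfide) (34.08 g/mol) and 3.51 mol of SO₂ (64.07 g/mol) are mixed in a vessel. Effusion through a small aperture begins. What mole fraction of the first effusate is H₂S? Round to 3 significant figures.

0.638

The effusion rate of species i is ∝ p_i/√M_i ∝ n_i/√M_i.
Mole fraction of H₂S in the effusate = (n_H₂S/√M_H₂S) / (n_H₂S/√M_H₂S + n_SO₂/√M_SO₂)
= (4.52/√34.08) / (4.52/√34.08 + 3.51/√64.07) = 0.7743/(0.7743 + 0.4385) = 0.638.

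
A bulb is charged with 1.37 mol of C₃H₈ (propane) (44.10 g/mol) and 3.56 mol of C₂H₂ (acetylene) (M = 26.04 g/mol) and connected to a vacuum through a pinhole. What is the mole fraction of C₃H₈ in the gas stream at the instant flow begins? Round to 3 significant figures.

0.228

Effusion rate of each component ∝ n_i/√M_i (partial pressure × 1/√M).
Mole fraction of C₃H₈ in the effusate = (n_C₃H₈/√M_C₃H₈) / (n_C₃H₈/√M_C₃H₈ + n_C₂H₂/√M_C₂H₂)
= (1.37/√44.10) / (1.37/√44.10 + 3.56/√26.04) = 0.2063/(0.2063 + 0.6976) = 0.228.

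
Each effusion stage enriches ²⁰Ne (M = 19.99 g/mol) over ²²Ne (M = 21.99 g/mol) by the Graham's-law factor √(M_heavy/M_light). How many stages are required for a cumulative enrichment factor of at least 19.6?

63

With α = √(21.99/19.99) per stage, ln α = ½ ln(1.10005) = 0.04768.
Need α^N ≥ 19.6 ⇒ N ≥ ln(19.6) / ln α = 2.976 / 0.04768 = 62.41.
Minimum whole number of stages: N = 63.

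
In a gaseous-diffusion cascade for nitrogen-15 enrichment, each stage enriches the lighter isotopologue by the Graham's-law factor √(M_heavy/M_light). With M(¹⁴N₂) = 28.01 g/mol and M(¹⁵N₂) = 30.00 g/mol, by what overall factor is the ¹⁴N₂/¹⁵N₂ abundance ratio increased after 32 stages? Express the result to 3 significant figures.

Each stage multiplies the ratio by α = √(30.00/28.01), so after 32 stages the overall factor is α^32 = (30.00/28.01)^(32/2).
= 1.07105^16 = 3.00.

3.00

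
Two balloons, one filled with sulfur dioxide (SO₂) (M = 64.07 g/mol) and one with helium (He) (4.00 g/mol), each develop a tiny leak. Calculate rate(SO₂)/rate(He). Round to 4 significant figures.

0.2499

Graham's law gives rate_SO₂/rate_He = √(M_He/M_SO₂) = √(4.00/64.07) = √0.06243 = 0.2499.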